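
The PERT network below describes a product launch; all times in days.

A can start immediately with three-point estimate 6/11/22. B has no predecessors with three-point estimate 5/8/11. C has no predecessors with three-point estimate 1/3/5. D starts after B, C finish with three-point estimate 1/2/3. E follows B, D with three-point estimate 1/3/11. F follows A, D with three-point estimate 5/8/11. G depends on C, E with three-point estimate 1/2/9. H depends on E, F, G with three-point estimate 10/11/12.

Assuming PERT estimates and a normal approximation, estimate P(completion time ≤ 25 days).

0.018

te_A = (6 + 4·11 + 22)/6 = 72/6 = 12; σ²_A = ((22−6)/6)² = 7.111
te_B = (5 + 4·8 + 11)/6 = 48/6 = 8; σ²_B = ((11−5)/6)² = 1.000
te_C = (1 + 4·3 + 5)/6 = 18/6 = 3; σ²_C = ((5−1)/6)² = 0.444
te_D = (1 + 4·2 + 3)/6 = 12/6 = 2; σ²_D = ((3−1)/6)² = 0.111
te_E = (1 + 4·3 + 11)/6 = 24/6 = 4; σ²_E = ((11−1)/6)² = 2.778
te_F = (5 + 4·8 + 11)/6 = 48/6 = 8; σ²_F = ((11−5)/6)² = 1.000
te_G = (1 + 4·2 + 9)/6 = 18/6 = 3; σ²_G = ((9−1)/6)² = 1.778
te_H = (10 + 4·11 + 12)/6 = 66/6 = 11; σ²_H = ((12−10)/6)² = 0.111

Forward pass:
ES_A = 0; EF_A = 12
ES_B = 0; EF_B = 8
ES_C = 0; EF_C = 3
ES_D = max(EF_B=8, EF_C=3) = 8; EF_D = 8+2 = 10
ES_E = max(EF_B=8, EF_D=10) = 10; EF_E = 10+4 = 14
ES_F = max(EF_A=12, EF_D=10) = 12; EF_F = 12+8 = 20
ES_G = max(EF_C=3, EF_E=14) = 14; EF_G = 14+3 = 17
ES_H = max(EF_E=14, EF_F=20, EF_G=17) = 20; EF_H = 20+11 = 31
Expected project duration μ = 31 days. Critical path: A → F → H.

Variance along critical path = 7.111 + 1.000 + 0.111 = 8.222; σ = √8.222 = 2.867 days.
Z = (25 − 31) / 2.867 = -2.092
P(T ≤ 25) = Φ(-2.092) ≈ 0.018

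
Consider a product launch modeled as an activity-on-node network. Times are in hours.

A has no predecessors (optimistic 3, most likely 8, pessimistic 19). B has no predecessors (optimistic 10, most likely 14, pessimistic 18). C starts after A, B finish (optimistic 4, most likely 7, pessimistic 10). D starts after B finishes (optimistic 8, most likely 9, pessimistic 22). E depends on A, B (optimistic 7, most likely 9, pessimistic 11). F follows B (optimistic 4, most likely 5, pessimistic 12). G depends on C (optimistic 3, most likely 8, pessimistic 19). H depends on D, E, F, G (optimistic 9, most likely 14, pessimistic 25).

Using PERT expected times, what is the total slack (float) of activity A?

te_A = (3 + 4·8 + 19)/6 = 54/6 = 9
te_B = (10 + 4·14 + 18)/6 = 84/6 = 14
te_C = (4 + 4·7 + 10)/6 = 42/6 = 7
te_D = (8 + 4·9 + 22)/6 = 66/6 = 11
te_E = (7 + 4·9 + 11)/6 = 54/6 = 9
te_F = (4 + 4·5 + 12)/6 = 36/6 = 6
te_G = (3 + 4·8 + 19)/6 = 54/6 = 9
te_H = (9 + 4·14 + 25)/6 = 90/6 = 15

Forward pass:
ES_A = 0; EF_A = 9
ES_B = 0; EF_B = 14
ES_C = max(EF_A=9, EF_B=14) = 14; EF_C = 14+7 = 21
ES_D = 14; EF_D = 14+11 = 25
ES_E = max(EF_A=9, EF_B=14) = 14; EF_E = 14+9 = 23
ES_F = 14; EF_F = 14+6 = 20
ES_G = 21; EF_G = 21+9 = 30
ES_H = max(EF_D=25, EF_E=23, EF_F=20, EF_G=30) = 30; EF_H = 30+15 = 45
Expected project duration μ = 45 hours. Critical path: B → C → G → H.

Backward pass:
LF_H = 45; LS_H = 45−15 = 30
LF_G = LS_H = 30; LS_G = 30−9 = 21
LF_F = LS_H = 30; LS_F = 30−6 = 24
LF_E = LS_H = 30; LS_E = 30−9 = 21
LF_D = LS_H = 30; LS_D = 30−11 = 19
LF_C = LS_G = 21; LS_C = 21−7 = 14
LF_B = min(LS_C=14, LS_D=19, LS_E=21, LS_F=24) = 14; LS_B = 14−14 = 0
LF_A = min(LS_C=14, LS_E=21) = 14; LS_A = 14−9 = 5
Slack_A = LS_A − ES_A = 5 − 0 = 5

5 hours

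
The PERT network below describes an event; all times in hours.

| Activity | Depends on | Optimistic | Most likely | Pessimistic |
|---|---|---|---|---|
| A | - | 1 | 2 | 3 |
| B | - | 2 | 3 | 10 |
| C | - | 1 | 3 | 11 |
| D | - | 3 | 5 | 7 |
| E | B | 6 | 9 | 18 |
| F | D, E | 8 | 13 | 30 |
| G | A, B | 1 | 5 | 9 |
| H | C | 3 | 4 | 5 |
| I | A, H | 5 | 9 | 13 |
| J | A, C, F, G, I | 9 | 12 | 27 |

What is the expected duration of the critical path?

43 hours

te_A = (1 + 4·2 + 3)/6 = 12/6 = 2
te_B = (2 + 4·3 + 10)/6 = 24/6 = 4
te_C = (1 + 4·3 + 11)/6 = 24/6 = 4
te_D = (3 + 4·5 + 7)/6 = 30/6 = 5
te_E = (6 + 4·9 + 18)/6 = 60/6 = 10
te_F = (8 + 4·13 + 30)/6 = 90/6 = 15
te_G = (1 + 4·5 + 9)/6 = 30/6 = 5
te_H = (3 + 4·4 + 5)/6 = 24/6 = 4
te_I = (5 + 4·9 + 13)/6 = 54/6 = 9
te_J = (9 + 4·12 + 27)/6 = 84/6 = 14

Forward pass:
ES_A = 0; EF_A = 2
ES_B = 0; EF_B = 4
ES_C = 0; EF_C = 4
ES_D = 0; EF_D = 5
ES_E = 4; EF_E = 4+10 = 14
ES_F = max(EF_D=5, EF_E=14) = 14; EF_F = 14+15 = 29
ES_G = max(EF_A=2, EF_B=4) = 4; EF_G = 4+5 = 9
ES_H = 4; EF_H = 4+4 = 8
ES_I = max(EF_A=2, EF_H=8) = 8; EF_I = 8+9 = 17
ES_J = max(EF_A=2, EF_C=4, EF_F=29, EF_G=9, EF_I=17) = 29; EF_J = 29+14 = 43
Expected project duration μ = 43 hours. Critical path: B → E → F → J.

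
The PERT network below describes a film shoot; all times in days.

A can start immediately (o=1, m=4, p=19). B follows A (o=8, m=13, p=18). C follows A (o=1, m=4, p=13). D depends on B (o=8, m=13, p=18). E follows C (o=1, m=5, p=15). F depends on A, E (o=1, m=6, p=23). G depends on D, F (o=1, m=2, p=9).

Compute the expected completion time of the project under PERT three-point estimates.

te_A = (1 + 4·4 + 19)/6 = 36/6 = 6
te_B = (8 + 4·13 + 18)/6 = 78/6 = 13
te_C = (1 + 4·4 + 13)/6 = 30/6 = 5
te_D = (8 + 4·13 + 18)/6 = 78/6 = 13
te_E = (1 + 4·5 + 15)/6 = 36/6 = 6
te_F = (1 + 4·6 + 23)/6 = 48/6 = 8
te_G = (1 + 4·2 + 9)/6 = 18/6 = 3

Forward pass:
ES_A = 0; EF_A = 6
ES_B = 6; EF_B = 6+13 = 19
ES_C = 6; EF_C = 6+5 = 11
ES_D = 19; EF_D = 19+13 = 32
ES_E = 11; EF_E = 11+6 = 17
ES_F = max(EF_A=6, EF_E=17) = 17; EF_F = 17+8 = 25
ES_G = max(EF_D=32, EF_F=25) = 32; EF_G = 32+3 = 35
Expected project duration μ = 35 days. Critical path: A → B → D → G.

35 days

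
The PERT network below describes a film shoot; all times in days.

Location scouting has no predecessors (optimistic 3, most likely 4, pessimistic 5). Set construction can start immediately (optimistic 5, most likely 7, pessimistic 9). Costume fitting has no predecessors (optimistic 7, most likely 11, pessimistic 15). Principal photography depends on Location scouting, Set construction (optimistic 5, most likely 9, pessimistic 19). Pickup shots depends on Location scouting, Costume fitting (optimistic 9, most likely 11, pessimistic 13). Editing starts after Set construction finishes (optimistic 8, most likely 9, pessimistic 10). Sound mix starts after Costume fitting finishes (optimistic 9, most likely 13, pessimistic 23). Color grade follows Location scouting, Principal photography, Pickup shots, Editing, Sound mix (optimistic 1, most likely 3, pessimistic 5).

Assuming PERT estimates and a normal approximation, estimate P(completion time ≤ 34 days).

te_Location scouting = (3 + 4·4 + 5)/6 = 24/6 = 4; σ²_Location scouting = ((5−3)/6)² = 0.111
te_Set construction = (5 + 4·7 + 9)/6 = 42/6 = 7; σ²_Set construction = ((9−5)/6)² = 0.444
te_Costume fitting = (7 + 4·11 + 15)/6 = 66/6 = 11; σ²_Costume fitting = ((15−7)/6)² = 1.778
te_Principal photography = (5 + 4·9 + 19)/6 = 60/6 = 10; σ²_Principal photography = ((19−5)/6)² = 5.444
te_Pickup shots = (9 + 4·11 + 13)/6 = 66/6 = 11; σ²_Pickup shots = ((13−9)/6)² = 0.444
te_Editing = (8 + 4·9 + 10)/6 = 54/6 = 9; σ²_Editing = ((10−8)/6)² = 0.111
te_Sound mix = (9 + 4·13 + 23)/6 = 84/6 = 14; σ²_Sound mix = ((23−9)/6)² = 5.444
te_Color grade = (1 + 4·3 + 5)/6 = 18/6 = 3; σ²_Color grade = ((5−1)/6)² = 0.444

Forward pass:
ES_Location scouting = 0; EF_Location scouting = 4
ES_Set construction = 0; EF_Set construction = 7
ES_Costume fitting = 0; EF_Costume fitting = 11
ES_Principal photography = max(EF_Location scouting=4, EF_Set construction=7) = 7; EF_Principal photography = 7+10 = 17
ES_Pickup shots = max(EF_Location scouting=4, EF_Costume fitting=11) = 11; EF_Pickup shots = 11+11 = 22
ES_Editing = 7; EF_Editing = 7+9 = 16
ES_Sound mix = 11; EF_Sound mix = 11+14 = 25
ES_Color grade = max(EF_Location scouting=4, EF_Principal photography=17, EF_Pickup shots=22, EF_Editing=16, EF_Sound mix=25) = 25; EF_Color grade = 25+3 = 28
Expected project duration μ = 28 days. Critical path: Costume fitting → Sound mix → Color grade.

Variance along critical path = 1.778 + 5.444 + 0.444 = 7.667; σ = √7.667 = 2.769 days.
Z = (34 − 28) / 2.769 = 2.167
P(T ≤ 34) = Φ(2.167) ≈ 0.985

0.985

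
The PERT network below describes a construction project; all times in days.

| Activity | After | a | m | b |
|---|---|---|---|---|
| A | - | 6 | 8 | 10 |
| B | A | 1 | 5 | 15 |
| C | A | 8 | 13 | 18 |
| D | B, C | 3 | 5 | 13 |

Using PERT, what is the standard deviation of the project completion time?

te_A = (6 + 4·8 + 10)/6 = 48/6 = 8; σ²_A = ((10−6)/6)² = 0.444
te_B = (1 + 4·5 + 15)/6 = 36/6 = 6; σ²_B = ((15−1)/6)² = 5.444
te_C = (8 + 4·13 + 18)/6 = 78/6 = 13; σ²_C = ((18−8)/6)² = 2.778
te_D = (3 + 4·5 + 13)/6 = 36/6 = 6; σ²_D = ((13−3)/6)² = 2.778

Forward pass:
ES_A = 0; EF_A = 8
ES_B = 8; EF_B = 8+6 = 14
ES_C = 8; EF_C = 8+13 = 21
ES_D = max(EF_B=14, EF_C=21) = 21; EF_D = 21+6 = 27
Expected project duration μ = 27 days. Critical path: A → C → D.

Variance along critical path = 0.444 + 2.778 + 2.778 = 6.000
σ = √6.000 = 2.449 days

2.45 days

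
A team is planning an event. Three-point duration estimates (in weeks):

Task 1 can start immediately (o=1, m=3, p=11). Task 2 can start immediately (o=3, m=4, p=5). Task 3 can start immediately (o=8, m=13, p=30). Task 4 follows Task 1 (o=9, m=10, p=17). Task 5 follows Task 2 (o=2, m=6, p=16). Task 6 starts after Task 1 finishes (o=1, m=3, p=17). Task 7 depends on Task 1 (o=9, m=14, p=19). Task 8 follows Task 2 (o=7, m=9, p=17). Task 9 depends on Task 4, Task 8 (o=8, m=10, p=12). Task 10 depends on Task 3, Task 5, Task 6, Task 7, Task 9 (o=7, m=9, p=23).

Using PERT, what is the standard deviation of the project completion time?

te_Task 1 = (1 + 4·3 + 11)/6 = 24/6 = 4; σ²_Task 1 = ((11−1)/6)² = 2.778
te_Task 2 = (3 + 4·4 + 5)/6 = 24/6 = 4; σ²_Task 2 = ((5−3)/6)² = 0.111
te_Task 3 = (8 + 4·13 + 30)/6 = 90/6 = 15; σ²_Task 3 = ((30−8)/6)² = 13.444
te_Task 4 = (9 + 4·10 + 17)/6 = 66/6 = 11; σ²_Task 4 = ((17−9)/6)² = 1.778
te_Task 5 = (2 + 4·6 + 16)/6 = 42/6 = 7; σ²_Task 5 = ((16−2)/6)² = 5.444
te_Task 6 = (1 + 4·3 + 17)/6 = 30/6 = 5; σ²_Task 6 = ((17−1)/6)² = 7.111
te_Task 7 = (9 + 4·14 + 19)/6 = 84/6 = 14; σ²_Task 7 = ((19−9)/6)² = 2.778
te_Task 8 = (7 + 4·9 + 17)/6 = 60/6 = 10; σ²_Task 8 = ((17−7)/6)² = 2.778
te_Task 9 = (8 + 4·10 + 12)/6 = 60/6 = 10; σ²_Task 9 = ((12−8)/6)² = 0.444
te_Task 10 = (7 + 4·9 + 23)/6 = 66/6 = 11; σ²_Task 10 = ((23−7)/6)² = 7.111

Forward pass:
ES_Task 1 = 0; EF_Task 1 = 4
ES_Task 2 = 0; EF_Task 2 = 4
ES_Task 3 = 0; EF_Task 3 = 15
ES_Task 4 = 4; EF_Task 4 = 4+11 = 15
ES_Task 5 = 4; EF_Task 5 = 4+7 = 11
ES_Task 6 = 4; EF_Task 6 = 4+5 = 9
ES_Task 7 = 4; EF_Task 7 = 4+14 = 18
ES_Task 8 = 4; EF_Task 8 = 4+10 = 14
ES_Task 9 = max(EF_Task 4=15, EF_Task 8=14) = 15; EF_Task 9 = 15+10 = 25
ES_Task 10 = max(EF_Task 3=15, EF_Task 5=11, EF_Task 6=9, EF_Task 7=18, EF_Task 9=25) = 25; EF_Task 10 = 25+11 = 36
Expected project duration μ = 36 weeks. Critical path: Task 1 → Task 4 → Task 9 → Task 10.

Variance along critical path = 2.778 + 1.778 + 0.444 + 7.111 = 12.111
σ = √12.111 = 3.480 weeks

3.48 weeks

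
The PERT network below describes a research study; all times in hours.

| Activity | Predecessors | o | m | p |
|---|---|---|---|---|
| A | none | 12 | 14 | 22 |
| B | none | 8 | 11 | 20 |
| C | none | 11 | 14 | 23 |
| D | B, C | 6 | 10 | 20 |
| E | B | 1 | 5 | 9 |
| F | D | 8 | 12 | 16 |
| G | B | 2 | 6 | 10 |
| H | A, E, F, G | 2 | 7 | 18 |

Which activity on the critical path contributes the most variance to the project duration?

H

te_A = (12 + 4·14 + 22)/6 = 90/6 = 15; σ²_A = ((22−12)/6)² = 2.778
te_B = (8 + 4·11 + 20)/6 = 72/6 = 12; σ²_B = ((20−8)/6)² = 4.000
te_C = (11 + 4·14 + 23)/6 = 90/6 = 15; σ²_C = ((23−11)/6)² = 4.000
te_D = (6 + 4·10 + 20)/6 = 66/6 = 11; σ²_D = ((20−6)/6)² = 5.444
te_E = (1 + 4·5 + 9)/6 = 30/6 = 5; σ²_E = ((9−1)/6)² = 1.778
te_F = (8 + 4·12 + 16)/6 = 72/6 = 12; σ²_F = ((16−8)/6)² = 1.778
te_G = (2 + 4·6 + 10)/6 = 36/6 = 6; σ²_G = ((10−2)/6)² = 1.778
te_H = (2 + 4·7 + 18)/6 = 48/6 = 8; σ²_H = ((18−2)/6)² = 7.111

Forward pass:
ES_A = 0; EF_A = 15
ES_B = 0; EF_B = 12
ES_C = 0; EF_C = 15
ES_D = max(EF_B=12, EF_C=15) = 15; EF_D = 15+11 = 26
ES_E = 12; EF_E = 12+5 = 17
ES_F = 26; EF_F = 26+12 = 38
ES_G = 12; EF_G = 12+6 = 18
ES_H = max(EF_A=15, EF_E=17, EF_F=38, EF_G=18) = 38; EF_H = 38+8 = 46
Expected project duration μ = 46 hours. Critical path: C → D → F → H.

Variances on critical path: σ²_C=4.000, σ²_D=5.444, σ²_F=1.778, σ²_H=7.111.
Largest is σ²_H = 7.111.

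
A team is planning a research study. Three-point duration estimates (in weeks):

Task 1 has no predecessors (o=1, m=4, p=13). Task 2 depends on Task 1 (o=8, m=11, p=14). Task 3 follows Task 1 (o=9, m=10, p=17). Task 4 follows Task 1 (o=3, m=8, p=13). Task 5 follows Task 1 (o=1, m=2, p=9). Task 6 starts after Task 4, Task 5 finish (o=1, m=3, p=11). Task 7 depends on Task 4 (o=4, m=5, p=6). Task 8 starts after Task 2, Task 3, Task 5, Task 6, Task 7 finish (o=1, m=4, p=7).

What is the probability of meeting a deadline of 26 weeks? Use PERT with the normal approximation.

te_Task 1 = (1 + 4·4 + 13)/6 = 30/6 = 5; σ²_Task 1 = ((13−1)/6)² = 4.000
te_Task 2 = (8 + 4·11 + 14)/6 = 66/6 = 11; σ²_Task 2 = ((14−8)/6)² = 1.000
te_Task 3 = (9 + 4·10 + 17)/6 = 66/6 = 11; σ²_Task 3 = ((17−9)/6)² = 1.778
te_Task 4 = (3 + 4·8 + 13)/6 = 48/6 = 8; σ²_Task 4 = ((13−3)/6)² = 2.778
te_Task 5 = (1 + 4·2 + 9)/6 = 18/6 = 3; σ²_Task 5 = ((9−1)/6)² = 1.778
te_Task 6 = (1 + 4·3 + 11)/6 = 24/6 = 4; σ²_Task 6 = ((11−1)/6)² = 2.778
te_Task 7 = (4 + 4·5 + 6)/6 = 30/6 = 5; σ²_Task 7 = ((6−4)/6)² = 0.111
te_Task 8 = (1 + 4·4 + 7)/6 = 24/6 = 4; σ²_Task 8 = ((7−1)/6)² = 1.000

Forward pass:
ES_Task 1 = 0; EF_Task 1 = 5
ES_Task 2 = 5; EF_Task 2 = 5+11 = 16
ES_Task 3 = 5; EF_Task 3 = 5+11 = 16
ES_Task 4 = 5; EF_Task 4 = 5+8 = 13
ES_Task 5 = 5; EF_Task 5 = 5+3 = 8
ES_Task 6 = max(EF_Task 4=13, EF_Task 5=8) = 13; EF_Task 6 = 13+4 = 17
ES_Task 7 = 13; EF_Task 7 = 13+5 = 18
ES_Task 8 = max(EF_Task 2=16, EF_Task 3=16, EF_Task 5=8, EF_Task 6=17, EF_Task 7=18) = 18; EF_Task 8 = 18+4 = 22
Expected project duration μ = 22 weeks. Critical path: Task 1 → Task 4 → Task 7 → Task 8.

Variance along critical path = 4.000 + 2.778 + 0.111 + 1.000 = 7.889; σ = √7.889 = 2.809 weeks.
Z = (26 − 22) / 2.809 = 1.424
P(T ≤ 26) = Φ(1.424) ≈ 0.923

0.923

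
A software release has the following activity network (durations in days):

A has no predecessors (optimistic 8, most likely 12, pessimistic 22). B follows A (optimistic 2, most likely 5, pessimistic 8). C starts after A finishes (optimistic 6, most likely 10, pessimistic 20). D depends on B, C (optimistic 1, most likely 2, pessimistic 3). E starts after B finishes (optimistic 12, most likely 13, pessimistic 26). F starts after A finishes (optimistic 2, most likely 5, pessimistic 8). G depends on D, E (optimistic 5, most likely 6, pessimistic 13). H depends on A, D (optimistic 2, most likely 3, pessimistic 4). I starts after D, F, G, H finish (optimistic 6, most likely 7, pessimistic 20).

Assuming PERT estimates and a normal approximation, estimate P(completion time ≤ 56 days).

te_A = (8 + 4·12 + 22)/6 = 78/6 = 13; σ²_A = ((22−8)/6)² = 5.444
te_B = (2 + 4·5 + 8)/6 = 30/6 = 5; σ²_B = ((8−2)/6)² = 1.000
te_C = (6 + 4·10 + 20)/6 = 66/6 = 11; σ²_C = ((20−6)/6)² = 5.444
te_D = (1 + 4·2 + 3)/6 = 12/6 = 2; σ²_D = ((3−1)/6)² = 0.111
te_E = (12 + 4·13 + 26)/6 = 90/6 = 15; σ²_E = ((26−12)/6)² = 5.444
te_F = (2 + 4·5 + 8)/6 = 30/6 = 5; σ²_F = ((8−2)/6)² = 1.000
te_G = (5 + 4·6 + 13)/6 = 42/6 = 7; σ²_G = ((13−5)/6)² = 1.778
te_H = (2 + 4·3 + 4)/6 = 18/6 = 3; σ²_H = ((4−2)/6)² = 0.111
te_I = (6 + 4·7 + 20)/6 = 54/6 = 9; σ²_I = ((20−6)/6)² = 5.444

Forward pass:
ES_A = 0; EF_A = 13
ES_B = 13; EF_B = 13+5 = 18
ES_C = 13; EF_C = 13+11 = 24
ES_D = max(EF_B=18, EF_C=24) = 24; EF_D = 24+2 = 26
ES_E = 18; EF_E = 18+15 = 33
ES_F = 13; EF_F = 13+5 = 18
ES_G = max(EF_D=26, EF_E=33) = 33; EF_G = 33+7 = 40
ES_H = max(EF_A=13, EF_D=26) = 26; EF_H = 26+3 = 29
ES_I = max(EF_D=26, EF_F=18, EF_G=40, EF_H=29) = 40; EF_I = 40+9 = 49
Expected project duration μ = 49 days. Critical path: A → B → E → G → I.

Variance along critical path = 5.444 + 1.000 + 5.444 + 1.778 + 5.444 = 19.111; σ = √19.111 = 4.372 days.
Z = (56 − 49) / 4.372 = 1.601
P(T ≤ 56) = Φ(1.601) ≈ 0.945

0.945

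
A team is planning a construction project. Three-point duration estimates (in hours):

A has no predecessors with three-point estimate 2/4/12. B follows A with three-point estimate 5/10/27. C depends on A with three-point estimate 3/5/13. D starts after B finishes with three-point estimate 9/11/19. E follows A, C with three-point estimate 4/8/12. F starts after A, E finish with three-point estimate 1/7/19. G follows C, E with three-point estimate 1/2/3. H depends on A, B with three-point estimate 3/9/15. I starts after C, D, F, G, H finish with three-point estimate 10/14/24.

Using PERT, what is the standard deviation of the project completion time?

4.94 hours

te_A = (2 + 4·4 + 12)/6 = 30/6 = 5; σ²_A = ((12−2)/6)² = 2.778
te_B = (5 + 4·10 + 27)/6 = 72/6 = 12; σ²_B = ((27−5)/6)² = 13.444
te_C = (3 + 4·5 + 13)/6 = 36/6 = 6; σ²_C = ((13−3)/6)² = 2.778
te_D = (9 + 4·11 + 19)/6 = 72/6 = 12; σ²_D = ((19−9)/6)² = 2.778
te_E = (4 + 4·8 + 12)/6 = 48/6 = 8; σ²_E = ((12−4)/6)² = 1.778
te_F = (1 + 4·7 + 19)/6 = 48/6 = 8; σ²_F = ((19−1)/6)² = 9.000
te_G = (1 + 4·2 + 3)/6 = 12/6 = 2; σ²_G = ((3−1)/6)² = 0.111
te_H = (3 + 4·9 + 15)/6 = 54/6 = 9; σ²_H = ((15−3)/6)² = 4.000
te_I = (10 + 4·14 + 24)/6 = 90/6 = 15; σ²_I = ((24−10)/6)² = 5.444

Forward pass:
ES_A = 0; EF_A = 5
ES_B = 5; EF_B = 5+12 = 17
ES_C = 5; EF_C = 5+6 = 11
ES_D = 17; EF_D = 17+12 = 29
ES_E = max(EF_A=5, EF_C=11) = 11; EF_E = 11+8 = 19
ES_F = max(EF_A=5, EF_E=19) = 19; EF_F = 19+8 = 27
ES_G = max(EF_C=11, EF_E=19) = 19; EF_G = 19+2 = 21
ES_H = max(EF_A=5, EF_B=17) = 17; EF_H = 17+9 = 26
ES_I = max(EF_C=11, EF_D=29, EF_F=27, EF_G=21, EF_H=26) = 29; EF_I = 29+15 = 44
Expected project duration μ = 44 hours. Critical path: A → B → D → I.

Variance along critical path = 2.778 + 13.444 + 2.778 + 5.444 = 24.444
σ = √24.444 = 4.944 hours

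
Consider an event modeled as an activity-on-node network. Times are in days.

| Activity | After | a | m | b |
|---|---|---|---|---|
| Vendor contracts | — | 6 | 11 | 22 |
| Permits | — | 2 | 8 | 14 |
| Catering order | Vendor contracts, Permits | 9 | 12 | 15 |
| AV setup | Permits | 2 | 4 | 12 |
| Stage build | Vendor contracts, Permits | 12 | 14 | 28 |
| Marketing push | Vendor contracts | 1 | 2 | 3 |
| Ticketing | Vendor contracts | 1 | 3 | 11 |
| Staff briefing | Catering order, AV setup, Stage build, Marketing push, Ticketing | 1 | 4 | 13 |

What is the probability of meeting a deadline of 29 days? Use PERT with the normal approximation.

0.174

te_Vendor contracts = (6 + 4·11 + 22)/6 = 72/6 = 12; σ²_Vendor contracts = ((22−6)/6)² = 7.111
te_Permits = (2 + 4·8 + 14)/6 = 48/6 = 8; σ²_Permits = ((14−2)/6)² = 4.000
te_Catering order = (9 + 4·12 + 15)/6 = 72/6 = 12; σ²_Catering order = ((15−9)/6)² = 1.000
te_AV setup = (2 + 4·4 + 12)/6 = 30/6 = 5; σ²_AV setup = ((12−2)/6)² = 2.778
te_Stage build = (12 + 4·14 + 28)/6 = 96/6 = 16; σ²_Stage build = ((28−12)/6)² = 7.111
te_Marketing push = (1 + 4·2 + 3)/6 = 12/6 = 2; σ²_Marketing push = ((3−1)/6)² = 0.111
te_Ticketing = (1 + 4·3 + 11)/6 = 24/6 = 4; σ²_Ticketing = ((11−1)/6)² = 2.778
te_Staff briefing = (1 + 4·4 + 13)/6 = 30/6 = 5; σ²_Staff briefing = ((13−1)/6)² = 4.000

Forward pass:
ES_Vendor contracts = 0; EF_Vendor contracts = 12
ES_Permits = 0; EF_Permits = 8
ES_Catering order = max(EF_Vendor contracts=12, EF_Permits=8) = 12; EF_Catering order = 12+12 = 24
ES_AV setup = 8; EF_AV setup = 8+5 = 13
ES_Stage build = max(EF_Vendor contracts=12, EF_Permits=8) = 12; EF_Stage build = 12+16 = 28
ES_Marketing push = 12; EF_Marketing push = 12+2 = 14
ES_Ticketing = 12; EF_Ticketing = 12+4 = 16
ES_Staff briefing = max(EF_Catering order=24, EF_AV setup=13, EF_Stage build=28, EF_Marketing push=14, EF_Ticketing=16) = 28; EF_Staff briefing = 28+5 = 33
Expected project duration μ = 33 days. Critical path: Vendor contracts → Stage build → Staff briefing.

Variance along critical path = 7.111 + 7.111 + 4.000 = 18.222; σ = √18.222 = 4.269 days.
Z = (29 − 33) / 4.269 = -0.937
P(T ≤ 29) = Φ(-0.937) ≈ 0.174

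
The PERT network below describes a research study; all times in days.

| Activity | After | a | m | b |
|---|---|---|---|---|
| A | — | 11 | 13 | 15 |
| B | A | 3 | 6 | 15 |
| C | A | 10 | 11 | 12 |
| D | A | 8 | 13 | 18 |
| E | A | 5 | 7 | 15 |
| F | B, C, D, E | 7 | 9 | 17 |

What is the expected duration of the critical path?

te_A = (11 + 4·13 + 15)/6 = 78/6 = 13
te_B = (3 + 4·6 + 15)/6 = 42/6 = 7
te_C = (10 + 4·11 + 12)/6 = 66/6 = 11
te_D = (8 + 4·13 + 18)/6 = 78/6 = 13
te_E = (5 + 4·7 + 15)/6 = 48/6 = 8
te_F = (7 + 4·9 + 17)/6 = 60/6 = 10

Forward pass:
ES_A = 0; EF_A = 13
ES_B = 13; EF_B = 13+7 = 20
ES_C = 13; EF_C = 13+11 = 24
ES_D = 13; EF_D = 13+13 = 26
ES_E = 13; EF_E = 13+8 = 21
ES_F = max(EF_B=20, EF_C=24, EF_D=26, EF_E=21) = 26; EF_F = 26+10 = 36
Expected project duration μ = 36 days. Critical path: A → D → F.

36 days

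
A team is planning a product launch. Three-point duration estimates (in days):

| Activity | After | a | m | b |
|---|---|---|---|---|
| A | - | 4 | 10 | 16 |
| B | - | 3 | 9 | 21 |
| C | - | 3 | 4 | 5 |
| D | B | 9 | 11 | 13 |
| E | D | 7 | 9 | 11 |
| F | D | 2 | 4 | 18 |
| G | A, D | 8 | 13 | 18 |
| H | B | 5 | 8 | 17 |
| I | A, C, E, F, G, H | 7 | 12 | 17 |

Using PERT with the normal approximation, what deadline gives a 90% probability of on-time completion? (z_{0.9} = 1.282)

te_A = (4 + 4·10 + 16)/6 = 60/6 = 10; σ²_A = ((16−4)/6)² = 4.000
te_B = (3 + 4·9 + 21)/6 = 60/6 = 10; σ²_B = ((21−3)/6)² = 9.000
te_C = (3 + 4·4 + 5)/6 = 24/6 = 4; σ²_C = ((5−3)/6)² = 0.111
te_D = (9 + 4·11 + 13)/6 = 66/6 = 11; σ²_D = ((13−9)/6)² = 0.444
te_E = (7 + 4·9 + 11)/6 = 54/6 = 9; σ²_E = ((11−7)/6)² = 0.444
te_F = (2 + 4·4 + 18)/6 = 36/6 = 6; σ²_F = ((18−2)/6)² = 7.111
te_G = (8 + 4·13 + 18)/6 = 78/6 = 13; σ²_G = ((18−8)/6)² = 2.778
te_H = (5 + 4·8 + 17)/6 = 54/6 = 9; σ²_H = ((17−5)/6)² = 4.000
te_I = (7 + 4·12 + 17)/6 = 72/6 = 12; σ²_I = ((17−7)/6)² = 2.778

Forward pass:
ES_A = 0; EF_A = 10
ES_B = 0; EF_B = 10
ES_C = 0; EF_C = 4
ES_D = 10; EF_D = 10+11 = 21
ES_E = 21; EF_E = 21+9 = 30
ES_F = 21; EF_F = 21+6 = 27
ES_G = max(EF_A=10, EF_D=21) = 21; EF_G = 21+13 = 34
ES_H = 10; EF_H = 10+9 = 19
ES_I = max(EF_A=10, EF_C=4, EF_E=30, EF_F=27, EF_G=34, EF_H=19) = 34; EF_I = 34+12 = 46
Expected project duration μ = 46 days. Critical path: B → D → G → I.

Variance along critical path = 9.000 + 0.444 + 2.778 + 2.778 = 15.000; σ = 3.873 days.
D = μ + z·σ = 46 + 1.282·3.873 = 51.0 days

51.0 days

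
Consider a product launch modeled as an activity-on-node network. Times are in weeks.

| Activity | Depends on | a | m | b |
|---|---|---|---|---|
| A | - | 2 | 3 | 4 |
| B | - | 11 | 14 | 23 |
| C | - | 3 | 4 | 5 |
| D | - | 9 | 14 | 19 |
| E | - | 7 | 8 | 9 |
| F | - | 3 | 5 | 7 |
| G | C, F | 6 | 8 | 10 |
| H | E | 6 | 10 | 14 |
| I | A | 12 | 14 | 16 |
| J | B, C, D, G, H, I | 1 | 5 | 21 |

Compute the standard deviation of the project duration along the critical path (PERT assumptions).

te_A = (2 + 4·3 + 4)/6 = 18/6 = 3; σ²_A = ((4−2)/6)² = 0.111
te_B = (11 + 4·14 + 23)/6 = 90/6 = 15; σ²_B = ((23−11)/6)² = 4.000
te_C = (3 + 4·4 + 5)/6 = 24/6 = 4; σ²_C = ((5−3)/6)² = 0.111
te_D = (9 + 4·14 + 19)/6 = 84/6 = 14; σ²_D = ((19−9)/6)² = 2.778
te_E = (7 + 4·8 + 9)/6 = 48/6 = 8; σ²_E = ((9−7)/6)² = 0.111
te_F = (3 + 4·5 + 7)/6 = 30/6 = 5; σ²_F = ((7−3)/6)² = 0.444
te_G = (6 + 4·8 + 10)/6 = 48/6 = 8; σ²_G = ((10−6)/6)² = 0.444
te_H = (6 + 4·10 + 14)/6 = 60/6 = 10; σ²_H = ((14−6)/6)² = 1.778
te_I = (12 + 4·14 + 16)/6 = 84/6 = 14; σ²_I = ((16−12)/6)² = 0.444
te_J = (1 + 4·5 + 21)/6 = 42/6 = 7; σ²_J = ((21−1)/6)² = 11.111

Forward pass:
ES_A = 0; EF_A = 3
ES_B = 0; EF_B = 15
ES_C = 0; EF_C = 4
ES_D = 0; EF_D = 14
ES_E = 0; EF_E = 8
ES_F = 0; EF_F = 5
ES_G = max(EF_C=4, EF_F=5) = 5; EF_G = 5+8 = 13
ES_H = 8; EF_H = 8+10 = 18
ES_I = 3; EF_I = 3+14 = 17
ES_J = max(EF_B=15, EF_C=4, EF_D=14, EF_G=13, EF_H=18, EF_I=17) = 18; EF_J = 18+7 = 25
Expected project duration μ = 25 weeks. Critical path: E → H → J.

Variance along critical path = 0.111 + 1.778 + 11.111 = 13.000
σ = √13.000 = 3.606 weeks

3.61 weeks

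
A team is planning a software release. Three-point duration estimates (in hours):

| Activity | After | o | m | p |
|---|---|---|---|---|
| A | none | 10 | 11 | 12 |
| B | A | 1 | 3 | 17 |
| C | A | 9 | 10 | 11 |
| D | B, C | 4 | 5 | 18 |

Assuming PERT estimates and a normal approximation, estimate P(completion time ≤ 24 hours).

0.046

te_A = (10 + 4·11 + 12)/6 = 66/6 = 11; σ²_A = ((12−10)/6)² = 0.111
te_B = (1 + 4·3 + 17)/6 = 30/6 = 5; σ²_B = ((17−1)/6)² = 7.111
te_C = (9 + 4·10 + 11)/6 = 60/6 = 10; σ²_C = ((11−9)/6)² = 0.111
te_D = (4 + 4·5 + 18)/6 = 42/6 = 7; σ²_D = ((18−4)/6)² = 5.444

Forward pass:
ES_A = 0; EF_A = 11
ES_B = 11; EF_B = 11+5 = 16
ES_C = 11; EF_C = 11+10 = 21
ES_D = max(EF_B=16, EF_C=21) = 21; EF_D = 21+7 = 28
Expected project duration μ = 28 hours. Critical path: A → C → D.

Variance along critical path = 0.111 + 0.111 + 5.444 = 5.667; σ = √5.667 = 2.380 hours.
Z = (24 − 28) / 2.380 = -1.680
P(T ≤ 24) = Φ(-1.680) ≈ 0.046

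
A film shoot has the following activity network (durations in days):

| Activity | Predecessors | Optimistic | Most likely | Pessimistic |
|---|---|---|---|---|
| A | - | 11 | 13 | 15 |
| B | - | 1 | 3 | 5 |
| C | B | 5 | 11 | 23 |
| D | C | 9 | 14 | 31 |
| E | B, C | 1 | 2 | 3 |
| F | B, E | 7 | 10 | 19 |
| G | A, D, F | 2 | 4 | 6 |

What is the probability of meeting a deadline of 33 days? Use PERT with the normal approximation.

te_A = (11 + 4·13 + 15)/6 = 78/6 = 13; σ²_A = ((15−11)/6)² = 0.444
te_B = (1 + 4·3 + 5)/6 = 18/6 = 3; σ²_B = ((5−1)/6)² = 0.444
te_C = (5 + 4·11 + 23)/6 = 72/6 = 12; σ²_C = ((23−5)/6)² = 9.000
te_D = (9 + 4·14 + 31)/6 = 96/6 = 16; σ²_D = ((31−9)/6)² = 13.444
te_E = (1 + 4·2 + 3)/6 = 12/6 = 2; σ²_E = ((3−1)/6)² = 0.111
te_F = (7 + 4·10 + 19)/6 = 66/6 = 11; σ²_F = ((19−7)/6)² = 4.000
te_G = (2 + 4·4 + 6)/6 = 24/6 = 4; σ²_G = ((6−2)/6)² = 0.444

Forward pass:
ES_A = 0; EF_A = 13
ES_B = 0; EF_B = 3
ES_C = 3; EF_C = 3+12 = 15
ES_D = 15; EF_D = 15+16 = 31
ES_E = max(EF_B=3, EF_C=15) = 15; EF_E = 15+2 = 17
ES_F = max(EF_B=3, EF_E=17) = 17; EF_F = 17+11 = 28
ES_G = max(EF_A=13, EF_D=31, EF_F=28) = 31; EF_G = 31+4 = 35
Expected project duration μ = 35 days. Critical path: B → C → D → G.

Variance along critical path = 0.444 + 9.000 + 13.444 + 0.444 = 23.333; σ = √23.333 = 4.830 days.
Z = (33 − 35) / 4.830 = -0.414
P(T ≤ 33) = Φ(-0.414) ≈ 0.339

0.339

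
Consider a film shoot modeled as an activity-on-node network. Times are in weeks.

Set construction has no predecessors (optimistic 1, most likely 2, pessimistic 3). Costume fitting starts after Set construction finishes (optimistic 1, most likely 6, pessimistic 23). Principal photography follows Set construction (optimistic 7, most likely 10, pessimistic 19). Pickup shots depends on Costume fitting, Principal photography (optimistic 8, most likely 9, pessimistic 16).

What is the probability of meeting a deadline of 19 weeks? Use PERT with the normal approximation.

te_Set construction = (1 + 4·2 + 3)/6 = 12/6 = 2; σ²_Set construction = ((3−1)/6)² = 0.111
te_Costume fitting = (1 + 4·6 + 23)/6 = 48/6 = 8; σ²_Costume fitting = ((23−1)/6)² = 13.444
te_Principal photography = (7 + 4·10 + 19)/6 = 66/6 = 11; σ²_Principal photography = ((19−7)/6)² = 4.000
te_Pickup shots = (8 + 4·9 + 16)/6 = 60/6 = 10; σ²_Pickup shots = ((16−8)/6)² = 1.778

Forward pass:
ES_Set construction = 0; EF_Set construction = 2
ES_Costume fitting = 2; EF_Costume fitting = 2+8 = 10
ES_Principal photography = 2; EF_Principal photography = 2+11 = 13
ES_Pickup shots = max(EF_Costume fitting=10, EF_Principal photography=13) = 13; EF_Pickup shots = 13+10 = 23
Expected project duration μ = 23 weeks. Critical path: Set construction → Principal photography → Pickup shots.

Variance along critical path = 0.111 + 4.000 + 1.778 = 5.889; σ = √5.889 = 2.427 weeks.
Z = (19 − 23) / 2.427 = -1.648
P(T ≤ 19) = Φ(-1.648) ≈ 0.050

0.050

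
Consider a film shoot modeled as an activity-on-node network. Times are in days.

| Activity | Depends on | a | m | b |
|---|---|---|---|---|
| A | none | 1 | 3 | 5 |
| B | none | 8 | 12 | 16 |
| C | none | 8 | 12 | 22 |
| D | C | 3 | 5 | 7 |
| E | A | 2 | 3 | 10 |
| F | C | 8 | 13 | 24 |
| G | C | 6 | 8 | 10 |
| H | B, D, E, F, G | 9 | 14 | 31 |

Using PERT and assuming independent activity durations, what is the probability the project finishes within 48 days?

te_A = (1 + 4·3 + 5)/6 = 18/6 = 3; σ²_A = ((5−1)/6)² = 0.444
te_B = (8 + 4·12 + 16)/6 = 72/6 = 12; σ²_B = ((16−8)/6)² = 1.778
te_C = (8 + 4·12 + 22)/6 = 78/6 = 13; σ²_C = ((22−8)/6)² = 5.444
te_D = (3 + 4·5 + 7)/6 = 30/6 = 5; σ²_D = ((7−3)/6)² = 0.444
te_E = (2 + 4·3 + 10)/6 = 24/6 = 4; σ²_E = ((10−2)/6)² = 1.778
te_F = (8 + 4·13 + 24)/6 = 84/6 = 14; σ²_F = ((24−8)/6)² = 7.111
te_G = (6 + 4·8 + 10)/6 = 48/6 = 8; σ²_G = ((10−6)/6)² = 0.444
te_H = (9 + 4·14 + 31)/6 = 96/6 = 16; σ²_H = ((31−9)/6)² = 13.444

Forward pass:
ES_A = 0; EF_A = 3
ES_B = 0; EF_B = 12
ES_C = 0; EF_C = 13
ES_D = 13; EF_D = 13+5 = 18
ES_E = 3; EF_E = 3+4 = 7
ES_F = 13; EF_F = 13+14 = 27
ES_G = 13; EF_G = 13+8 = 21
ES_H = max(EF_B=12, EF_D=18, EF_E=7, EF_F=27, EF_G=21) = 27; EF_H = 27+16 = 43
Expected project duration μ = 43 days. Critical path: C → F → H.

Variance along critical path = 5.444 + 7.111 + 13.444 = 26.000; σ = √26.000 = 5.099 days.
Z = (48 − 43) / 5.099 = 0.981
P(T ≤ 48) = Φ(0.981) ≈ 0.837

0.837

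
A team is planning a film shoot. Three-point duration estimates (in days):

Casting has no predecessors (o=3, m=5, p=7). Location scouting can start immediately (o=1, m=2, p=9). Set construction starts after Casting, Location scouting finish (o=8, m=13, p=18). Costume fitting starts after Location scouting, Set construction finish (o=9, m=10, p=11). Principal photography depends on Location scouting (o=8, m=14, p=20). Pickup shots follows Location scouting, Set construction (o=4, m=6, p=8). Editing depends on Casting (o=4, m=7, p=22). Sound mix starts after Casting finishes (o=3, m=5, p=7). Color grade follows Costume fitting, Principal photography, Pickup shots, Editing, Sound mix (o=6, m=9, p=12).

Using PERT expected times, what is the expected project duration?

te_Casting = (3 + 4·5 + 7)/6 = 30/6 = 5
te_Location scouting = (1 + 4·2 + 9)/6 = 18/6 = 3
te_Set construction = (8 + 4·13 + 18)/6 = 78/6 = 13
te_Costume fitting = (9 + 4·10 + 11)/6 = 60/6 = 10
te_Principal photography = (8 + 4·14 + 20)/6 = 84/6 = 14
te_Pickup shots = (4 + 4·6 + 8)/6 = 36/6 = 6
te_Editing = (4 + 4·7 + 22)/6 = 54/6 = 9
te_Sound mix = (3 + 4·5 + 7)/6 = 30/6 = 5
te_Color grade = (6 + 4·9 + 12)/6 = 54/6 = 9

Forward pass:
ES_Casting = 0; EF_Casting = 5
ES_Location scouting = 0; EF_Location scouting = 3
ES_Set construction = max(EF_Casting=5, EF_Location scouting=3) = 5; EF_Set construction = 5+13 = 18
ES_Costume fitting = max(EF_Location scouting=3, EF_Set construction=18) = 18; EF_Costume fitting = 18+10 = 28
ES_Principal photography = 3; EF_Principal photography = 3+14 = 17
ES_Pickup shots = max(EF_Location scouting=3, EF_Set construction=18) = 18; EF_Pickup shots = 18+6 = 24
ES_Editing = 5; EF_Editing = 5+9 = 14
ES_Sound mix = 5; EF_Sound mix = 5+5 = 10
ES_Color grade = max(EF_Costume fitting=28, EF_Principal photography=17, EF_Pickup shots=24, EF_Editing=14, EF_Sound mix=10) = 28; EF_Color grade = 28+9 = 37
Expected project duration μ = 37 days. Critical path: Casting → Set construction → Costume fitting → Color grade.

37 days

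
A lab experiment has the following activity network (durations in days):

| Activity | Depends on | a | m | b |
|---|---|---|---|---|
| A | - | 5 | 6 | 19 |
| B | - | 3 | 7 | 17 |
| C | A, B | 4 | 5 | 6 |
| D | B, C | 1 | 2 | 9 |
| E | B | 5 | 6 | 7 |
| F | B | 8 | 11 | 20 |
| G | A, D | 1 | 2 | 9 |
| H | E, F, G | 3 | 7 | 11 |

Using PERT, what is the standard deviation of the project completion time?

te_A = (5 + 4·6 + 19)/6 = 48/6 = 8; σ²_A = ((19−5)/6)² = 5.444
te_B = (3 + 4·7 + 17)/6 = 48/6 = 8; σ²_B = ((17−3)/6)² = 5.444
te_C = (4 + 4·5 + 6)/6 = 30/6 = 5; σ²_C = ((6−4)/6)² = 0.111
te_D = (1 + 4·2 + 9)/6 = 18/6 = 3; σ²_D = ((9−1)/6)² = 1.778
te_E = (5 + 4·6 + 7)/6 = 36/6 = 6; σ²_E = ((7−5)/6)² = 0.111
te_F = (8 + 4·11 + 20)/6 = 72/6 = 12; σ²_F = ((20−8)/6)² = 4.000
te_G = (1 + 4·2 + 9)/6 = 18/6 = 3; σ²_G = ((9−1)/6)² = 1.778
te_H = (3 + 4·7 + 11)/6 = 42/6 = 7; σ²_H = ((11−3)/6)² = 1.778

Forward pass:
ES_A = 0; EF_A = 8
ES_B = 0; EF_B = 8
ES_C = max(EF_A=8, EF_B=8) = 8; EF_C = 8+5 = 13
ES_D = max(EF_B=8, EF_C=13) = 13; EF_D = 13+3 = 16
ES_E = 8; EF_E = 8+6 = 14
ES_F = 8; EF_F = 8+12 = 20
ES_G = max(EF_A=8, EF_D=16) = 16; EF_G = 16+3 = 19
ES_H = max(EF_E=14, EF_F=20, EF_G=19) = 20; EF_H = 20+7 = 27
Expected project duration μ = 27 days. Critical path: B → F → H.

Variance along critical path = 5.444 + 4.000 + 1.778 = 11.222
σ = √11.222 = 3.350 days

3.35 days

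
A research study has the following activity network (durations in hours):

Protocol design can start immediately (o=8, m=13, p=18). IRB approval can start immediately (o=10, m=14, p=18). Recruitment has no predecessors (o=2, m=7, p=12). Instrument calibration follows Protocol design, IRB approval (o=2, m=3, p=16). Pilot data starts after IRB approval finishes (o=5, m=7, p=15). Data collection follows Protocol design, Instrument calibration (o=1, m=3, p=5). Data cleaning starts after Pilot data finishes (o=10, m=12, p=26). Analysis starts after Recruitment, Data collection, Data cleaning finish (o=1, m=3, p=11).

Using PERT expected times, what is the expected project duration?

40 hours

te_Protocol design = (8 + 4·13 + 18)/6 = 78/6 = 13
te_IRB approval = (10 + 4·14 + 18)/6 = 84/6 = 14
te_Recruitment = (2 + 4·7 + 12)/6 = 42/6 = 7
te_Instrument calibration = (2 + 4·3 + 16)/6 = 30/6 = 5
te_Pilot data = (5 + 4·7 + 15)/6 = 48/6 = 8
te_Data collection = (1 + 4·3 + 5)/6 = 18/6 = 3
te_Data cleaning = (10 + 4·12 + 26)/6 = 84/6 = 14
te_Analysis = (1 + 4·3 + 11)/6 = 24/6 = 4

Forward pass:
ES_Protocol design = 0; EF_Protocol design = 13
ES_IRB approval = 0; EF_IRB approval = 14
ES_Recruitment = 0; EF_Recruitment = 7
ES_Instrument calibration = max(EF_Protocol design=13, EF_IRB approval=14) = 14; EF_Instrument calibration = 14+5 = 19
ES_Pilot data = 14; EF_Pilot data = 14+8 = 22
ES_Data collection = max(EF_Protocol design=13, EF_Instrument calibration=19) = 19; EF_Data collection = 19+3 = 22
ES_Data cleaning = 22; EF_Data cleaning = 22+14 = 36
ES_Analysis = max(EF_Recruitment=7, EF_Data collection=22, EF_Data cleaning=36) = 36; EF_Analysis = 36+4 = 40
Expected project duration μ = 40 hours. Critical path: IRB approval → Pilot data → Data cleaning → Analysis.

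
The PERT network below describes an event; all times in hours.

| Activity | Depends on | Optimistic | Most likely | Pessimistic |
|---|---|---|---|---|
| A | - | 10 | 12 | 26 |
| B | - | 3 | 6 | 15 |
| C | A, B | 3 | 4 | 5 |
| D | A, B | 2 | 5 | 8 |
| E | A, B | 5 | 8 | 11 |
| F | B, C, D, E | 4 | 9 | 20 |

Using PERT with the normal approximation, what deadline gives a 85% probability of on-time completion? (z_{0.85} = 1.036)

te_A = (10 + 4·12 + 26)/6 = 84/6 = 14; σ²_A = ((26−10)/6)² = 7.111
te_B = (3 + 4·6 + 15)/6 = 42/6 = 7; σ²_B = ((15−3)/6)² = 4.000
te_C = (3 + 4·4 + 5)/6 = 24/6 = 4; σ²_C = ((5−3)/6)² = 0.111
te_D = (2 + 4·5 + 8)/6 = 30/6 = 5; σ²_D = ((8−2)/6)² = 1.000
te_E = (5 + 4·8 + 11)/6 = 48/6 = 8; σ²_E = ((11−5)/6)² = 1.000
te_F = (4 + 4·9 + 20)/6 = 60/6 = 10; σ²_F = ((20−4)/6)² = 7.111

Forward pass:
ES_A = 0; EF_A = 14
ES_B = 0; EF_B = 7
ES_C = max(EF_A=14, EF_B=7) = 14; EF_C = 14+4 = 18
ES_D = max(EF_A=14, EF_B=7) = 14; EF_D = 14+5 = 19
ES_E = max(EF_A=14, EF_B=7) = 14; EF_E = 14+8 = 22
ES_F = max(EF_B=7, EF_C=18, EF_D=19, EF_E=22) = 22; EF_F = 22+10 = 32
Expected project duration μ = 32 hours. Critical path: A → E → F.

Variance along critical path = 7.111 + 1.000 + 7.111 = 15.222; σ = 3.902 hours.
D = μ + z·σ = 32 + 1.036·3.902 = 36.0 hours

36.0 hours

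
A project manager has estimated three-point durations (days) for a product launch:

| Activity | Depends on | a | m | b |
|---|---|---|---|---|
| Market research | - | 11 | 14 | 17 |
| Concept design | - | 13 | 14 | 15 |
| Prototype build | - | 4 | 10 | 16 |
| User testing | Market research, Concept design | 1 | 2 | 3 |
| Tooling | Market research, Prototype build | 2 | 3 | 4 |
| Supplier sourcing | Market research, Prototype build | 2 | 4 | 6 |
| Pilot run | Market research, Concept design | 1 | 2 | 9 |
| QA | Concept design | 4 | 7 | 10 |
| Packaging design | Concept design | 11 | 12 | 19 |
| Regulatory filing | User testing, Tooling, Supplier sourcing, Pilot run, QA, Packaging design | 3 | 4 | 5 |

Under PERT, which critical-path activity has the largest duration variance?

te_Market research = (11 + 4·14 + 17)/6 = 84/6 = 14; σ²_Market research = ((17−11)/6)² = 1.000
te_Concept design = (13 + 4·14 + 15)/6 = 84/6 = 14; σ²_Concept design = ((15−13)/6)² = 0.111
te_Prototype build = (4 + 4·10 + 16)/6 = 60/6 = 10; σ²_Prototype build = ((16−4)/6)² = 4.000
te_User testing = (1 + 4·2 + 3)/6 = 12/6 = 2; σ²_User testing = ((3−1)/6)² = 0.111
te_Tooling = (2 + 4·3 + 4)/6 = 18/6 = 3; σ²_Tooling = ((4−2)/6)² = 0.111
te_Supplier sourcing = (2 + 4·4 + 6)/6 = 24/6 = 4; σ²_Supplier sourcing = ((6−2)/6)² = 0.444
te_Pilot run = (1 + 4·2 + 9)/6 = 18/6 = 3; σ²_Pilot run = ((9−1)/6)² = 1.778
te_QA = (4 + 4·7 + 10)/6 = 42/6 = 7; σ²_QA = ((10−4)/6)² = 1.000
te_Packaging design = (11 + 4·12 + 19)/6 = 78/6 = 13; σ²_Packaging design = ((19−11)/6)² = 1.778
te_Regulatory filing = (3 + 4·4 + 5)/6 = 24/6 = 4; σ²_Regulatory filing = ((5−3)/6)² = 0.111

Forward pass:
ES_Market research = 0; EF_Market research = 14
ES_Concept design = 0; EF_Concept design = 14
ES_Prototype build = 0; EF_Prototype build = 10
ES_User testing = max(EF_Market research=14, EF_Concept design=14) = 14; EF_User testing = 14+2 = 16
ES_Tooling = max(EF_Market research=14, EF_Prototype build=10) = 14; EF_Tooling = 14+3 = 17
ES_Supplier sourcing = max(EF_Market research=14, EF_Prototype build=10) = 14; EF_Supplier sourcing = 14+4 = 18
ES_Pilot run = max(EF_Market research=14, EF_Concept design=14) = 14; EF_Pilot run = 14+3 = 17
ES_QA = 14; EF_QA = 14+7 = 21
ES_Packaging design = 14; EF_Packaging design = 14+13 = 27
ES_Regulatory filing = max(EF_User testing=16, EF_Tooling=17, EF_Supplier sourcing=18, EF_Pilot run=17, EF_QA=21, EF_Packaging design=27) = 27; EF_Regulatory filing = 27+4 = 31
Expected project duration μ = 31 days. Critical path: Concept design → Packaging design → Regulatory filing.

Variances on critical path: σ²_Concept design=0.111, σ²_Packaging design=1.778, σ²_Regulatory filing=0.111.
Largest is σ²_Packaging design = 1.778.

Packaging design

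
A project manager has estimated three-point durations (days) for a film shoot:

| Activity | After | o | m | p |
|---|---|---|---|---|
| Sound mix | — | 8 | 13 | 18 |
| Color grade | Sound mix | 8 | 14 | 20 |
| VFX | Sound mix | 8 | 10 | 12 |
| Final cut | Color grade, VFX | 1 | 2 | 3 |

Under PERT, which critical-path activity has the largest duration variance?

te_Sound mix = (8 + 4·13 + 18)/6 = 78/6 = 13; σ²_Sound mix = ((18−8)/6)² = 2.778
te_Color grade = (8 + 4·14 + 20)/6 = 84/6 = 14; σ²_Color grade = ((20−8)/6)² = 4.000
te_VFX = (8 + 4·10 + 12)/6 = 60/6 = 10; σ²_VFX = ((12−8)/6)² = 0.444
te_Final cut = (1 + 4·2 + 3)/6 = 12/6 = 2; σ²_Final cut = ((3−1)/6)² = 0.111

Forward pass:
ES_Sound mix = 0; EF_Sound mix = 13
ES_Color grade = 13; EF_Color grade = 13+14 = 27
ES_VFX = 13; EF_VFX = 13+10 = 23
ES_Final cut = max(EF_Color grade=27, EF_VFX=23) = 27; EF_Final cut = 27+2 = 29
Expected project duration μ = 29 days. Critical path: Sound mix → Color grade → Final cut.

Variances on critical path: σ²_Sound mix=2.778, σ²_Color grade=4.000, σ²_Final cut=0.111.
Largest is σ²_Color grade = 4.000.

Color grade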